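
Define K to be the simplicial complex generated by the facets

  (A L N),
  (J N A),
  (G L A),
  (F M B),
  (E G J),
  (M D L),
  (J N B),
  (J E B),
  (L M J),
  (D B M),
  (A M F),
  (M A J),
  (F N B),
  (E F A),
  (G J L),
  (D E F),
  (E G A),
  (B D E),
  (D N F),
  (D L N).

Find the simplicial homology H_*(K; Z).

Take the total order A < B < D < E < F < G < J < L < M < N on the vertex set. Then K (dimension 2) consists of the simplices:

  0-simplices (10): A, B, D, E, F, G, J, L, M, N
  1-simplices (30): AE, AF, AG, AJ, AL, AM, AN, BD, BE, BF, BJ, BM, BN, DE, DF, DL, DM, DN, EF, EG, EJ, FM, FN, GJ, GL, JL, JM, JN, LM, LN
  2-simplices (20): AEF, AEG, AFM, AGL, AJM, AJN, ALN, BDE, BDM, BEJ, BFM, BFN, BJN, DEF, DFN, DLM, DLN, EGJ, GJL, JLM

so the chain groups are C_0 ≅ Z^10, C_1 ≅ Z^30, C_2 ≅ Z^20.

∂_1: C_1 → C_0 sends each edge [p,q] (with p < q) to q − p. For instance
  ∂DF = F − D.
The 10×30 boundary matrix has rank 9 and Smith normal form diag(1,1,1,1,1,1,1,1,1).

∂_2: C_2 → C_1 maps a triangle to the signed sum of its edges. For instance
  ∂BDE = DE − BE + BD,
  ∂DLM = LM − DM + DL.
The 30×20 boundary matrix has rank 20 and Smith normal form diag(1,1,1,1,1,1,1,1,1,1,1,1,1,1,1,1,1,1,1,2).

Now H_k = ker ∂_k / im ∂_{k+1}, so:

  H_0: rank C_0 − rank ∂_1 = 10 − 9 = 1, and the invariant factors of ∂_1 are all 1, so H_0 = Z.
  H_1: rank ker ∂_1 − rank ∂_2 = (30 − 9) − 20 = 1, and ∂_2 has invariant factor 2 > 1, so H_1 = Z ⊕ Z_2.
  H_2: rank ker ∂_2 − rank ∂_3 = (20 − 20) − 0 = 0, and there is no ∂_3, so H_2 = 0.

H_0 = Z,  H_1 = Z ⊕ Z_2,  H_2 = 0.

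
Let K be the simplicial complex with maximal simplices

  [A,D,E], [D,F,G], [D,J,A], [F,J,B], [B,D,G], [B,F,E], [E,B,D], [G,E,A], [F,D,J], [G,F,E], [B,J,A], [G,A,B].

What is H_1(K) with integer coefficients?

Take the total order A < B < D < E < F < G < J on the vertex set. Then K (dimension 2) consists of the simplices:

  0-simplices (7): A, B, D, E, F, G, J
  1-simplices (18): AB, AD, AE, AG, AJ, BD, BE, BF, BG, BJ, DE, DF, DG, DJ, EF, EG, FG, FJ
  2-simplices (12): ABG, ABJ, ADE, ADJ, AEG, BDE, BDG, BEF, BFJ, DFG, DFJ, EFG

so the chain groups are C_0 ≅ Z^7, C_1 ≅ Z^18, C_2 ≅ Z^12.

∂_1: C_1 → C_0 is given by ∂[p,q] = [q] − [p].
The resulting 7×18 matrix has rank 6, and its Smith normal form has invariant factors (1,1,1,1,1,1).

∂_2: C_2 → C_1 acts by ∂[p,q,r] = [q,r] − [p,r] + [p,q]. For instance
  ∂AEG = EG − AG + AE,
  ∂BDG = DG − BG + BD.
This gives a 18×12 integer matrix of rank 12; reducing to Smith normal form yields diagonal entries (1,1,1,1,1,1,1,1,1,1,1,2).

Now H_k = ker ∂_k / im ∂_{k+1}, so:

  H_1: rank ker ∂_1 − rank ∂_2 = (18 − 6) − 12 = 0, and ∂_2 has invariant factor 2 > 1, so H_1 = Z_2.

H_1 = Z_2.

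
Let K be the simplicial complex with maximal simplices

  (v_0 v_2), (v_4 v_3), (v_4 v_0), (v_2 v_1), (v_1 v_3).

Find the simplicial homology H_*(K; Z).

H_0 = Z,  H_1 = Z.

We work with the vertex ordering v_0 < v_1 < v_2 < v_3 < v_4. The simplices of K, each written with vertices in increasing order, are:

  0-simplices (5): [v_0], [v_1], [v_2], [v_3], [v_4]
  1-simplices (5): [v_0,v_2], [v_0,v_4], [v_1,v_2], [v_1,v_3], [v_3,v_4]

so the chain groups are C_0 ≅ Z^5, C_1 ≅ Z^5.

∂_1: C_1 → C_0 maps an edge to its endpoints' difference, ∂[p,q] = q − p.
The resulting 5×5 matrix has rank 4, and its Smith normal form has invariant factors (1,1,1,1).

Computing H_k = (kernel of ∂_k) / (image of ∂_{k+1}):

  H_0: rank C_0 − rank ∂_1 = 5 − 4 = 1, and the invariant factors of ∂_1 are all 1, so H_0 ≅ Z.
  H_1: rank ker ∂_1 − rank ∂_2 = (5 − 4) − 0 = 1, and there is no ∂_2, so H_1 ≅ Z.

As a check, the Euler characteristic is 5 − 5 = 0, which agrees with 1 − 1 = 0.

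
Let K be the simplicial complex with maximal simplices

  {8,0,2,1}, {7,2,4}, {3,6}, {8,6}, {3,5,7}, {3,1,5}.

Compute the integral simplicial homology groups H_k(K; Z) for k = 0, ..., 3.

Take the total order 0 < 1 < 2 < 3 < 4 < 5 < 6 < 7 < 8 on the vertex set. Then K (dimension 3) consists of the simplices:

  0-simplices (9): [0], [1], [2], [3], [4], [5], [6], [7], [8]
  1-simplices (16): [0,1], [0,2], [0,8], [1,2], [1,3], [1,5], [1,8], [2,4], [2,7], [2,8], [3,5], [3,6], [3,7], [4,7], [5,7], [6,8]
  2-simplices (7): [0,1,2], [0,1,8], [0,2,8], [1,2,8], [1,3,5], [2,4,7], [3,5,7]
  3-simplices (1): [0,1,2,8]

so the chain groups are C_0 ≅ Z^9, C_1 ≅ Z^16, C_2 ≅ Z^7, C_3 ≅ Z^1.

∂_1: C_1 → C_0 maps an edge to its endpoints' difference, ∂[p,q] = q − p. For instance
  ∂[3,7] = [7] − [3].
The 9×16 boundary matrix has rank 8 and Smith normal form diag(1,1,1,1,1,1,1,1).

∂_2: C_2 → C_1 sends each 2-simplex [p,q,r] to [q,r] − [p,r] + [p,q]. For instance
  ∂[2,4,7] = [4,7] − [2,7] + [2,4],
  ∂[3,5,7] = [5,7] − [3,7] + [3,5].
The 16×7 boundary matrix has rank 6 and Smith normal form diag(1,1,1,1,1,1).

Boundary ∂_3: C_3 → C_2 sends each 3-simplex σ to the alternating sum Σ_i (−1)^i (σ with its i-th vertex removed). For instance
  ∂[0,1,2,8] = [1,2,8] − [0,2,8] + [0,1,8] − [0,1,2].
The 7×1 boundary matrix has rank 1 and Smith normal form diag(1).

From H_k ≅ ker(∂_k) / im(∂_{k+1}) we obtain:

  H_0: rank C_0 − rank ∂_1 = 9 − 8 = 1, and the invariant factors of ∂_1 are all 1, so H_0 ≅ Z.
  H_1: rank ker ∂_1 − rank ∂_2 = (16 − 8) − 6 = 2, and the invariant factors of ∂_2 are all 1, so H_1 ≅ Z^2.
  H_2: rank ker ∂_2 − rank ∂_3 = (7 − 6) − 1 = 0, and the invariant factors of ∂_3 are all 1, so H_2 ≅ 0.
  H_3: rank ker ∂_3 − rank ∂_4 = (1 − 1) − 0 = 0, and there is no ∂_4, so H_3 ≅ 0.

H_0 = Z,  H_1 = Z^2,  H_2 = 0,  H_3 = 0.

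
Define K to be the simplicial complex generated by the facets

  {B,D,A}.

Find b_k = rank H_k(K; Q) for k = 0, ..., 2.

Order the vertices as A < B < D. Listing each simplex with vertices in this order, K has dimension 2 with simplices:

  0-simplices (3): A, B, D
  1-simplices (3): AB, AD, BD
  2-simplices (1): ABD

giving chain groups C_0 ≅ Z^3, C_1 ≅ Z^3, C_2 ≅ Z^1.

The boundary map ∂_1: C_1 → C_0 maps an edge to its endpoints' difference, ∂[p,q] = q − p. For instance
  ∂AB = B − A.
The 3×3 boundary matrix has rank 2 and Smith normal form diag(1,1).

∂_2: C_2 → C_1 sends each 2-simplex [p,q,r] to [q,r] − [p,r] + [p,q]. For instance
  ∂ABD = BD − AD + AB.
As a 3×1 matrix over Z this has rank 1, with invariant factors (1).

Computing H_k = (kernel of ∂_k) / (image of ∂_{k+1}):

  H_0: rank C_0 − rank ∂_1 = 3 − 2 = 1, and the invariant factors of ∂_1 are all 1, so H_0 = Z.
  H_1: rank ker ∂_1 − rank ∂_2 = (3 − 2) − 1 = 0, and the invariant factors of ∂_2 are all 1, so H_1 = 0.
  H_2: rank ker ∂_2 − rank ∂_3 = (1 − 1) − 0 = 0, and there is no ∂_3, so H_2 = 0.

As a check, the Euler characteristic is 3 − 3 + 1 = 1, which agrees with 1 − 0 + 0 = 1.
(K is a triangulation of the 2-simplex.)

Hence the Betti numbers are b_0 = 1, b_1 = 0, b_2 = 0.

b_0 = 1, b_1 = 0, b_2 = 0.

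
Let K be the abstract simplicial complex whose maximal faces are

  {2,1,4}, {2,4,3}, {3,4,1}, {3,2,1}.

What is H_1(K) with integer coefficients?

Order the vertices as 1 < 2 < 3 < 4. Listing each simplex with vertices in this order, K has dimension 2 with simplices:

  0-simplices (4): [1], [2], [3], [4]
  1-simplices (6): [1,2], [1,3], [1,4], [2,3], [2,4], [3,4]
  2-simplices (4): [1,2,3], [1,2,4], [1,3,4], [2,3,4]

Hence C_0 ≅ Z^4, C_1 ≅ Z^6, C_2 ≅ Z^4.

The boundary map ∂_1: C_1 → C_0 is given by ∂[p,q] = [q] − [p]. For instance
  ∂[1,2] = [2] − [1].
The 4×6 boundary matrix has rank 3 and Smith normal form diag(1,1,1).

∂_2: C_2 → C_1 acts by ∂[p,q,r] = [q,r] − [p,r] + [p,q]. For instance
  ∂[1,3,4] = [3,4] − [1,4] + [1,3],
  ∂[1,2,4] = [2,4] − [1,4] + [1,2].
This gives a 6×4 integer matrix of rank 3; reducing to Smith normal form yields diagonal entries (1,1,1).

From H_k ≅ ker(∂_k) / im(∂_{k+1}) we obtain:

  H_1: rank ker ∂_1 − rank ∂_2 = (6 − 3) − 3 = 0, and the invariant factors of ∂_2 are all 1, so H_1 = 0.

H_1 ≅ 0.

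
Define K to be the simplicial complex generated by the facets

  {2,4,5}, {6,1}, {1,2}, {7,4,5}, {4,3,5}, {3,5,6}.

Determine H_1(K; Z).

H_1 ≅ Z.

Take the total order 1 < 2 < 3 < 4 < 5 < 6 < 7 on the vertex set. Then K (dimension 2) consists of the simplices:

  0-simplices (7): [1], [2], [3], [4], [5], [6], [7]
  1-simplices (11): [1,2], [1,6], [2,4], [2,5], [3,4], [3,5], [3,6], [4,5], [4,7], [5,6], [5,7]
  2-simplices (4): [2,4,5], [3,4,5], [3,5,6], [4,5,7]

Hence C_0 ≅ Z^7, C_1 ≅ Z^11, C_2 ≅ Z^4.

The boundary map ∂_1: C_1 → C_0 maps an edge to its endpoints' difference, ∂[p,q] = q − p. For instance
  ∂[2,4] = [4] − [2].
As a 7×11 matrix over Z this has rank 6, with invariant factors (1,1,1,1,1,1).

Boundary ∂_2: C_2 → C_1 sends each 2-simplex [p,q,r] to [q,r] − [p,r] + [p,q]. For instance
  ∂[4,5,7] = [5,7] − [4,7] + [4,5],
  ∂[3,4,5] = [4,5] − [3,5] + [3,4].
The resulting 11×4 matrix has rank 4, and its Smith normal form has invariant factors (1,1,1,1).

Reading off H_k = ker ∂_k / im ∂_{k+1}:

  H_1: rank ker ∂_1 − rank ∂_2 = (11 − 6) − 4 = 1, and the invariant factors of ∂_2 are all 1, so H_1 = Z.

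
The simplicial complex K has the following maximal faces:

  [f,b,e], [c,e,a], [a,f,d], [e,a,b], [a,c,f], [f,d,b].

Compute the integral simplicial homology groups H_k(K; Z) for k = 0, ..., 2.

K has 6 vertices, 12 edges, 6 triangles.
rank ∂_0 = 0, rank ∂_1 = 5 ⇒ b_0 = 6 − 0 − 5 = 1; all invariant factors of ∂_1 are 1 so no torsion. So H_0 ≅ Z.
rank ∂_1 = 5, rank ∂_2 = 6 ⇒ b_1 = 12 − 5 − 6 = 1; all invariant factors of ∂_2 are 1 so no torsion. So H_1 ≅ Z.
rank ∂_2 = 6, rank ∂_3 = 0 ⇒ b_2 = 6 − 6 − 0 = 0. So H_2 ≅ 0.

H_0 ≅ Z,  H_1 ≅ Z,  H_2 = 0.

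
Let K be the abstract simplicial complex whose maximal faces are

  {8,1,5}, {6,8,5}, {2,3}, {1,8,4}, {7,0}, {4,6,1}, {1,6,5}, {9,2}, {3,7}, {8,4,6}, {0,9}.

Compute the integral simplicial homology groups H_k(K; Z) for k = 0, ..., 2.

H_0 = Z^2,  H_1 = Z,  H_2 = Z.

Order the vertices as 0 < 1 < 2 < 3 < 4 < 5 < 6 < 7 < 8 < 9. Listing each simplex with vertices in this order, K has dimension 2 with simplices:

  0-simplices (10): [0], [1], [2], [3], [4], [5], [6], [7], [8], [9]
  1-simplices (14): [0,7], [0,9], [1,4], [1,5], [1,6], [1,8], [2,3], [2,9], [3,7], [4,6], [4,8], [5,6], [5,8], [6,8]
  2-simplices (6): [1,4,6], [1,4,8], [1,5,6], [1,5,8], [4,6,8], [5,6,8]

Hence C_0 ≅ Z^10, C_1 ≅ Z^14, C_2 ≅ Z^6.

Boundary ∂_1: C_1 → C_0 maps an edge to its endpoints' difference, ∂[p,q] = q − p.
The 10×14 boundary matrix has rank 8 and Smith normal form diag(1,1,1,1,1,1,1,1).

The boundary map ∂_2: C_2 → C_1 maps a triangle to the signed sum of its edges. For instance
  ∂[5,6,8] = [6,8] − [5,8] + [5,6],
  ∂[1,5,6] = [5,6] − [1,6] + [1,5].
The resulting 14×6 matrix has rank 5, and its Smith normal form has invariant factors (1,1,1,1,1).

Now H_k = ker ∂_k / im ∂_{k+1}, so:

  H_0: rank C_0 − rank ∂_1 = 10 − 8 = 2, and the invariant factors of ∂_1 are all 1, so H_0 ≅ Z^2.
  H_1: rank ker ∂_1 − rank ∂_2 = (14 − 8) − 5 = 1, and the invariant factors of ∂_2 are all 1, so H_1 ≅ Z.
  H_2: rank ker ∂_2 − rank ∂_3 = (6 − 5) − 0 = 1, and there is no ∂_3, so H_2 ≅ Z.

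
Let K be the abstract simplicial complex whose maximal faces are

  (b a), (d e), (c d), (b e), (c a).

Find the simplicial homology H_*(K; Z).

H_0 = Z,  H_1 = Z.

Order the vertices as a < b < c < d < e. Listing each simplex with vertices in this order, K has dimension 1 with simplices:

  0-simplices (5): a, b, c, d, e
  1-simplices (5): ab, ac, be, cd, de

so the chain groups are C_0 ≅ Z^5, C_1 ≅ Z^5.

The boundary map ∂_1: C_1 → C_0 sends each edge [p,q] (with p < q) to q − p. For instance
  ∂de = e − d.
This gives a 5×5 integer matrix of rank 4; reducing to Smith normal form yields diagonal entries (1,1,1,1).

Reading off H_k = ker ∂_k / im ∂_{k+1}:

  H_0: rank C_0 − rank ∂_1 = 5 − 4 = 1, and the invariant factors of ∂_1 are all 1, so H_0 = Z.
  H_1: rank ker ∂_1 − rank ∂_2 = (5 − 4) − 0 = 1, and there is no ∂_2, so H_1 = Z.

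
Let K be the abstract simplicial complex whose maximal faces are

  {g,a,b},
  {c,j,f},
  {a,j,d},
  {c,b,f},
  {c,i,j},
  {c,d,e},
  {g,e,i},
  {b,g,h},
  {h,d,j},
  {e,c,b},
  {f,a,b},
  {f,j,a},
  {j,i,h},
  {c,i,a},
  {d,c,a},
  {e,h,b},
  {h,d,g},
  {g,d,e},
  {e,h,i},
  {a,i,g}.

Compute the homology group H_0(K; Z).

Fix the vertex order a < b < c < d < e < f < g < h < i < j and write every simplex with vertices in increasing order. Then dim K = 2 and the simplices of K are:

  0-simplices (10): a, b, c, d, e, f, g, h, i, j
  1-simplices (30): ab, ac, ad, af, ag, ai, aj, bc, be, bf, bg, bh, cd, ce, cf, ci, cj, de, dg, dh, dj, eg, eh, ei, fj, gh, gi, hi, hj, ij
  2-simplices (20): abf, abg, acd, aci, adj, afj, agi, bce, bcf, beh, bgh, cde, cfj, cij, deg, dgh, dhj, egi, ehi, hij

so the chain groups are C_0 ≅ Z^10, C_1 ≅ Z^30, C_2 ≅ Z^20.

Boundary ∂_1: C_1 → C_0 maps an edge to its endpoints' difference, ∂[p,q] = q − p.
This gives a 10×30 integer matrix of rank 9; reducing to Smith normal form yields diagonal entries (1,1,1,1,1,1,1,1,1).

∂_2: C_2 → C_1 maps a triangle to the signed sum of its edges. For instance
  ∂dgh = gh − dh + dg,
  ∂deg = eg − dg + de.
The 30×20 boundary matrix has rank 20 and Smith normal form diag(1,1,1,1,1,1,1,1,1,1,1,1,1,1,1,1,1,1,1,2).

Computing H_k = (kernel of ∂_k) / (image of ∂_{k+1}):

  H_0: rank C_0 − rank ∂_1 = 10 − 9 = 1, and the invariant factors of ∂_1 are all 1, so H_0 = Z.

H_0 ≅ Z.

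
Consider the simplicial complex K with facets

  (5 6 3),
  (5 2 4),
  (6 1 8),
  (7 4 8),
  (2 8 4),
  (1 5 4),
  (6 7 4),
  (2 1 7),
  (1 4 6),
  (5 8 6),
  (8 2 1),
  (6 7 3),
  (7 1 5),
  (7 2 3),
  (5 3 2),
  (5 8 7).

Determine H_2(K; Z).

H_2 = Z.

Order the vertices as 1 < 2 < 3 < 4 < 5 < 6 < 7 < 8. Listing each simplex with vertices in this order, K has dimension 2 with simplices:

  0-simplices (8): [1], [2], [3], [4], [5], [6], [7], [8]
  1-simplices (24): (24 of them)
  2-simplices (16): [1,2,7], [1,2,8], [1,4,5], [1,4,6], [1,5,7], [1,6,8], [2,3,5], [2,3,7], [2,4,5], [2,4,8], [3,5,6], [3,6,7], [4,6,7], [4,7,8], [5,6,8], [5,7,8]

so the chain groups are C_0 ≅ Z^8, C_1 ≅ Z^24, C_2 ≅ Z^16.

∂_1: C_1 → C_0 is given by ∂[p,q] = [q] − [p].
The resulting 8×24 matrix has rank 7, and its Smith normal form has invariant factors (1,1,1,1,1,1,1).

∂_2: C_2 → C_1 maps a triangle to the signed sum of its edges. For instance
  ∂[2,4,5] = [4,5] − [2,5] + [2,4],
  ∂[3,5,6] = [5,6] − [3,6] + [3,5].
As a 24×16 matrix over Z this has rank 15, with invariant factors (1,1,1,1,1,1,1,1,1,1,1,1,1,1,1).

Now H_k = ker ∂_k / im ∂_{k+1}, so:

  H_2: rank ker ∂_2 − rank ∂_3 = (16 − 15) − 0 = 1, and there is no ∂_3, so H_2 = Z.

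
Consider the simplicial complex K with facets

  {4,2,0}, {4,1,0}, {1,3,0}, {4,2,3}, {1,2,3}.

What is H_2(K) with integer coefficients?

Fix the vertex order 0 < 1 < 2 < 3 < 4 and write every simplex with vertices in increasing order. Then dim K = 2 and the simplices of K are:

  0-simplices (5): [0], [1], [2], [3], [4]
  1-simplices (10): [0,1], [0,2], [0,3], [0,4], [1,2], [1,3], [1,4], [2,3], [2,4], [3,4]
  2-simplices (5): [0,1,3], [0,1,4], [0,2,4], [1,2,3], [2,3,4]

giving chain groups C_0 ≅ Z^5, C_1 ≅ Z^10, C_2 ≅ Z^5.

∂_1: C_1 → C_0 sends each edge [p,q] (with p < q) to q − p. For instance
  ∂[0,1] = [1] − [0].
The 5×10 boundary matrix has rank 4 and Smith normal form diag(1,1,1,1).

The boundary map ∂_2: C_2 → C_1 maps a triangle to the signed sum of its edges. For instance
  ∂[2,3,4] = [3,4] − [2,4] + [2,3],
  ∂[0,1,4] = [1,4] − [0,4] + [0,1].
The 10×5 boundary matrix has rank 5 and Smith normal form diag(1,1,1,1,1).

Computing H_k = (kernel of ∂_k) / (image of ∂_{k+1}):

  H_2: rank ker ∂_2 − rank ∂_3 = (5 − 5) − 0 = 0, and there is no ∂_3, so H_2 = 0.

H_2 ≅ 0.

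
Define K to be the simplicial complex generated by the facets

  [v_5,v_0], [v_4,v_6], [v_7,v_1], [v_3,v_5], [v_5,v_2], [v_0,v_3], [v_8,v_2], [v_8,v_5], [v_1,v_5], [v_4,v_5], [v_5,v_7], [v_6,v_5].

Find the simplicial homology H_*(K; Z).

H_0 ≅ Z,  H_1 ≅ Z^4.

Take the total order v_0 < v_1 < v_2 < v_3 < v_4 < v_5 < v_6 < v_7 < v_8 on the vertex set. Then K (dimension 1) consists of the simplices:

  0-simplices (9): [v_0], [v_1], [v_2], [v_3], [v_4], [v_5], [v_6], [v_7], [v_8]
  1-simplices (12): [v_0,v_3], [v_0,v_5], [v_1,v_5], [v_1,v_7], [v_2,v_5], [v_2,v_8], [v_3,v_5], [v_4,v_5], [v_4,v_6], [v_5,v_6], [v_5,v_7], [v_5,v_8]

Hence C_0 ≅ Z^9, C_1 ≅ Z^12.

Boundary ∂_1: C_1 → C_0 is given by ∂[p,q] = [q] − [p].
This gives a 9×12 integer matrix of rank 8; reducing to Smith normal form yields diagonal entries (1,1,1,1,1,1,1,1).

Now H_k = ker ∂_k / im ∂_{k+1}, so:

  H_0: rank C_0 − rank ∂_1 = 9 − 8 = 1, and the invariant factors of ∂_1 are all 1, so H_0 = Z.
  H_1: rank ker ∂_1 − rank ∂_2 = (12 − 8) − 0 = 4, and there is no ∂_2, so H_1 = Z^4.

As a check, the Euler characteristic is 9 − 12 = -3, which agrees with 1 − 4 = -3.
(K is a triangulation of a wedge of 4 circles.)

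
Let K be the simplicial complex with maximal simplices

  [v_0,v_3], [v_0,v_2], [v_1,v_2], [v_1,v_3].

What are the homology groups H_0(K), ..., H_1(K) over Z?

Order the vertices as v_0 < v_1 < v_2 < v_3. Listing each simplex with vertices in this order, K has dimension 1 with simplices:

  0-simplices (4): [v_0], [v_1], [v_2], [v_3]
  1-simplices (4): [v_0,v_2], [v_0,v_3], [v_1,v_2], [v_1,v_3]

so the chain groups are C_0 ≅ Z^4, C_1 ≅ Z^4.

The boundary map ∂_1: C_1 → C_0 is given by ∂[p,q] = [q] − [p].
The resulting 4×4 matrix has rank 3, and its Smith normal form has invariant factors (1,1,1).

From H_k ≅ ker(∂_k) / im(∂_{k+1}) we obtain:

  H_0: rank C_0 − rank ∂_1 = 4 − 3 = 1, and the invariant factors of ∂_1 are all 1, so H_0 ≅ Z.
  H_1: rank ker ∂_1 − rank ∂_2 = (4 − 3) − 0 = 1, and there is no ∂_2, so H_1 ≅ Z.

H_0 = Z,  H_1 = Z.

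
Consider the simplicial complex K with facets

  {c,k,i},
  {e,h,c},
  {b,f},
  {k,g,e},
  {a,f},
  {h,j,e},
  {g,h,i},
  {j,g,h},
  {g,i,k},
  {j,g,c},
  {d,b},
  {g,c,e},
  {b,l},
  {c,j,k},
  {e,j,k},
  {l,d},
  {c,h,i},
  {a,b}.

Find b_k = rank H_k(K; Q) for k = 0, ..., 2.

b_0 = 2, b_1 = 2, b_2 = 0.

We work with the vertex ordering a < b < c < d < e < f < g < h < i < j < k < l. The simplices of K, each written with vertices in increasing order, are:

  0-simplices (12): a, b, c, d, e, f, g, h, i, j, k, l
  1-simplices (24): ab, af, bd, bf, bl, ce, cg, ch, ci, cj, ck, dl, eg, eh, ej, ek, gh, gi, gj, gk, hi, hj, ik, jk
  2-simplices (12): ceg, ceh, cgj, chi, cik, cjk, egk, ehj, ejk, ghi, ghj, gik

giving chain groups C_0 ≅ Z^12, C_1 ≅ Z^24, C_2 ≅ Z^12.

The boundary map ∂_1: C_1 → C_0 is given by ∂[p,q] = [q] − [p]. For instance
  ∂ik = k − i.
This gives a 12×24 integer matrix of rank 10; reducing to Smith normal form yields diagonal entries (1,1,1,1,1,1,1,1,1,1).

The boundary map ∂_2: C_2 → C_1 acts by ∂[p,q,r] = [q,r] − [p,r] + [p,q]. For instance
  ∂cjk = jk − ck + cj,
  ∂cgj = gj − cj + cg.
This gives a 24×12 integer matrix of rank 12; reducing to Smith normal form yields diagonal entries (1,1,1,1,1,1,1,1,1,1,1,2).

Now H_k = ker ∂_k / im ∂_{k+1}, so:

  H_0: rank C_0 − rank ∂_1 = 12 − 10 = 2, and the invariant factors of ∂_1 are all 1, so H_0 = Z^2.
  H_1: rank ker ∂_1 − rank ∂_2 = (24 − 10) − 12 = 2, and ∂_2 has invariant factor 2 > 1, so H_1 = Z^2 ⊕ Z/2.
  H_2: rank ker ∂_2 − rank ∂_3 = (12 − 12) − 0 = 0, and there is no ∂_3, so H_2 = 0.

Hence the Betti numbers are b_0 = 2, b_1 = 2, b_2 = 0.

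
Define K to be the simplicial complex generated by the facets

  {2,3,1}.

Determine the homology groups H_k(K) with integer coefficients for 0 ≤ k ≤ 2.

Take the total order 1 < 2 < 3 on the vertex set. Then K (dimension 2) consists of the simplices:

  0-simplices (3): [1], [2], [3]
  1-simplices (3): [1,2], [1,3], [2,3]
  2-simplices (1): [1,2,3]

giving chain groups C_0 ≅ Z^3, C_1 ≅ Z^3, C_2 ≅ Z^1.

Boundary ∂_1: C_1 → C_0 sends each edge [p,q] (with p < q) to q − p.
As a 3×3 matrix over Z this has rank 2, with invariant factors (1,1).

Boundary ∂_2: C_2 → C_1 sends each 2-simplex [p,q,r] to [q,r] − [p,r] + [p,q]. For instance
  ∂[1,2,3] = [2,3] − [1,3] + [1,2].
The resulting 3×1 matrix has rank 1, and its Smith normal form has invariant factors (1).

From H_k ≅ ker(∂_k) / im(∂_{k+1}) we obtain:

  H_0: rank C_0 − rank ∂_1 = 3 − 2 = 1, and the invariant factors of ∂_1 are all 1, so H_0 ≅ Z.
  H_1: rank ker ∂_1 − rank ∂_2 = (3 − 2) − 1 = 0, and the invariant factors of ∂_2 are all 1, so H_1 ≅ 0.
  H_2: rank ker ∂_2 − rank ∂_3 = (1 − 1) − 0 = 0, and there is no ∂_3, so H_2 ≅ 0.

H_0 ≅ Z,  H_1 = 0,  H_2 = 0.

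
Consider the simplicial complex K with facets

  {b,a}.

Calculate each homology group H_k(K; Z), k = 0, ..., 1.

H_0 ≅ Z,  H_1 = 0.

Fix the vertex order a < b and write every simplex with vertices in increasing order. Then dim K = 1 and the simplices of K are:

  0-simplices (2): a, b
  1-simplices (1): ab

giving chain groups C_0 ≅ Z^2, C_1 ≅ Z^1.

∂_1: C_1 → C_0 sends each edge [p,q] (with p < q) to q − p.
As a 2×1 matrix over Z this has rank 1, with invariant factors (1).

From H_k ≅ ker(∂_k) / im(∂_{k+1}) we obtain:

  H_0: rank C_0 − rank ∂_1 = 2 − 1 = 1, and the invariant factors of ∂_1 are all 1, so H_0 ≅ Z.
  H_1: rank ker ∂_1 − rank ∂_2 = (1 − 1) − 0 = 0, and there is no ∂_2, so H_1 ≅ 0.

(K is a triangulation of the 1-simplex.)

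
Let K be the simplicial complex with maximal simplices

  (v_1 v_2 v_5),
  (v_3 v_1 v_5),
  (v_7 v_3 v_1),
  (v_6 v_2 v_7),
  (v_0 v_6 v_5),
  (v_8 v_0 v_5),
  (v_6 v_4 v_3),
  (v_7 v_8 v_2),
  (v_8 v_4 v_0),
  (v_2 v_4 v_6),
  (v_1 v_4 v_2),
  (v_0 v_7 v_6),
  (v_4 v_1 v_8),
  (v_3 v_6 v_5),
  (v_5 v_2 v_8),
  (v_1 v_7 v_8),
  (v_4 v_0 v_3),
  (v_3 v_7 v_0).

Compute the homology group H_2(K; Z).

We work with the vertex ordering v_0 < v_1 < v_2 < v_3 < v_4 < v_5 < v_6 < v_7 < v_8. The simplices of K, each written with vertices in increasing order, are:

  0-simplices (9): [v_0], [v_1], [v_2], [v_3], [v_4], [v_5], [v_6], [v_7], [v_8]
  1-simplices (27): (27 of them)
  2-simplices (18): (18 of them)

so the chain groups are C_0 ≅ Z^9, C_1 ≅ Z^27, C_2 ≅ Z^18.

Boundary ∂_1: C_1 → C_0 maps an edge to its endpoints' difference, ∂[p,q] = q − p. For instance
  ∂[v_4,v_6] = [v_6] − [v_4].
This gives a 9×27 integer matrix of rank 8; reducing to Smith normal form yields diagonal entries (1,1,1,1,1,1,1,1).

∂_2: C_2 → C_1 maps a triangle to the signed sum of its edges. For instance
  ∂[v_2,v_4,v_6] = [v_4,v_6] − [v_2,v_6] + [v_2,v_4],
  ∂[v_1,v_2,v_5] = [v_2,v_5] − [v_1,v_5] + [v_1,v_2].
The 27×18 boundary matrix has rank 18 and Smith normal form diag(1,1,1,1,1,1,1,1,1,1,1,1,1,1,1,1,1,2).

Computing H_k = (kernel of ∂_k) / (image of ∂_{k+1}):

  H_2: rank ker ∂_2 − rank ∂_3 = (18 − 18) − 0 = 0, and there is no ∂_3, so H_2 ≅ 0.

H_2 = 0.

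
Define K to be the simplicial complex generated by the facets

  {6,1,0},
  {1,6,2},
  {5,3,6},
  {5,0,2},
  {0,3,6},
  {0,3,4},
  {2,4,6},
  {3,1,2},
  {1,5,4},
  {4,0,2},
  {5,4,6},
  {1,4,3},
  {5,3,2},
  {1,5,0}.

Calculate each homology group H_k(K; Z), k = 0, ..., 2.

Take the total order 0 < 1 < 2 < 3 < 4 < 5 < 6 on the vertex set. Then K (dimension 2) consists of the simplices:

  0-simplices (7): [0], [1], [2], [3], [4], [5], [6]
  1-simplices (21): [0,1], [0,2], [0,3], [0,4], [0,5], [0,6], [1,2], [1,3], [1,4], [1,5], [1,6], [2,3], [2,4], [2,5], [2,6], [3,4], [3,5], [3,6], [4,5], [4,6], [5,6]
  2-simplices (14): [0,1,5], [0,1,6], [0,2,4], [0,2,5], [0,3,4], [0,3,6], [1,2,3], [1,2,6], [1,3,4], [1,4,5], [2,3,5], [2,4,6], [3,5,6], [4,5,6]

giving chain groups C_0 ≅ Z^7, C_1 ≅ Z^21, C_2 ≅ Z^14.

The boundary map ∂_1: C_1 → C_0 maps an edge to its endpoints' difference, ∂[p,q] = q − p. For instance
  ∂[0,5] = [5] − [0].
This gives a 7×21 integer matrix of rank 6; reducing to Smith normal form yields diagonal entries (1,1,1,1,1,1).

The boundary map ∂_2: C_2 → C_1 sends each 2-simplex [p,q,r] to [q,r] − [p,r] + [p,q]. For instance
  ∂[4,5,6] = [5,6] − [4,6] + [4,5],
  ∂[0,3,4] = [3,4] − [0,4] + [0,3].
This gives a 21×14 integer matrix of rank 13; reducing to Smith normal form yields diagonal entries (1,1,1,1,1,1,1,1,1,1,1,1,1).

From H_k ≅ ker(∂_k) / im(∂_{k+1}) we obtain:

  H_0: rank C_0 − rank ∂_1 = 7 − 6 = 1, and the invariant factors of ∂_1 are all 1, so H_0 = Z.
  H_1: rank ker ∂_1 − rank ∂_2 = (21 − 6) − 13 = 2, and the invariant factors of ∂_2 are all 1, so H_1 = Z^2.
  H_2: rank ker ∂_2 − rank ∂_3 = (14 − 13) − 0 = 1, and there is no ∂_3, so H_2 = Z.

As a check, the Euler characteristic is 7 − 21 + 14 = 0, which agrees with 1 − 2 + 1 = 0.

H_0 ≅ Z,  H_1 ≅ Z^2,  H_2 ≅ Z.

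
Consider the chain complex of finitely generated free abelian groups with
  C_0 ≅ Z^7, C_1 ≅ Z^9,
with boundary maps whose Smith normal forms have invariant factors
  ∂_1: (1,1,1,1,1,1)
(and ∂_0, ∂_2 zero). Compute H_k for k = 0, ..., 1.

H_0: b_0 = 7 − 0 − 6 = 1; torsion from ∂_1 factors > 1: none. So H_0 = Z.
H_1: b_1 = 9 − 6 − 0 = 3; torsion from ∂_2 factors > 1: none. So H_1 = Z^3.

H_0 = Z,  H_1 = Z^3.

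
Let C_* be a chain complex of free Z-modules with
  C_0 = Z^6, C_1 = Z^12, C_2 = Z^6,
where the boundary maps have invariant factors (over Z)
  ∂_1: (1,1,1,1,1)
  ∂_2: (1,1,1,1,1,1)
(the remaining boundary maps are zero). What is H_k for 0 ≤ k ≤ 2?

H_0: b_0 = 6 − 0 − 5 = 1; torsion from ∂_1 factors > 1: none. So H_0 ≅ Z.
H_1: b_1 = 12 − 5 − 6 = 1; torsion from ∂_2 factors > 1: none. So H_1 ≅ Z.
H_2: b_2 = 6 − 6 − 0 = 0; torsion from ∂_3 factors > 1: none. So H_2 ≅ 0.

H_0 ≅ Z,  H_1 ≅ Z,  H_2 = 0.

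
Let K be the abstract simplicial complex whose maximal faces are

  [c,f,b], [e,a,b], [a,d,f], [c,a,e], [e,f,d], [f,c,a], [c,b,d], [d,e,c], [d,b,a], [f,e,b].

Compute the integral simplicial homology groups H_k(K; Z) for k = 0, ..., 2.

Fix the vertex order a < b < c < d < e < f and write every simplex with vertices in increasing order. Then dim K = 2 and the simplices of K are:

  0-simplices (6): a, b, c, d, e, f
  1-simplices (15): ab, ac, ad, ae, af, bc, bd, be, bf, cd, ce, cf, de, df, ef
  2-simplices (10): abd, abe, ace, acf, adf, bcd, bcf, bef, cde, def

Hence C_0 ≅ Z^6, C_1 ≅ Z^15, C_2 ≅ Z^10.

∂_1: C_1 → C_0 sends each edge [p,q] (with p < q) to q − p. For instance
  ∂be = e − b.
The 6×15 boundary matrix has rank 5 and Smith normal form diag(1,1,1,1,1).

The boundary map ∂_2: C_2 → C_1 maps a triangle to the signed sum of its edges. For instance
  ∂ace = ce − ae + ac,
  ∂acf = cf − af + ac.
The resulting 15×10 matrix has rank 10, and its Smith normal form has invariant factors (1,1,1,1,1,1,1,1,1,2).

Now H_k = ker ∂_k / im ∂_{k+1}, so:

  H_0: rank C_0 − rank ∂_1 = 6 − 5 = 1, and the invariant factors of ∂_1 are all 1, so H_0 = Z.
  H_1: rank ker ∂_1 − rank ∂_2 = (15 − 5) − 10 = 0, and ∂_2 has invariant factor 2 > 1, so H_1 = Z_2.
  H_2: rank ker ∂_2 − rank ∂_3 = (10 − 10) − 0 = 0, and there is no ∂_3, so H_2 = 0.

As a check, the Euler characteristic is 6 − 15 + 10 = 1, which agrees with 1 − 0 + 0 = 1.

H_0 ≅ Z,  H_1 ≅ Z_2,  H_2 = 0.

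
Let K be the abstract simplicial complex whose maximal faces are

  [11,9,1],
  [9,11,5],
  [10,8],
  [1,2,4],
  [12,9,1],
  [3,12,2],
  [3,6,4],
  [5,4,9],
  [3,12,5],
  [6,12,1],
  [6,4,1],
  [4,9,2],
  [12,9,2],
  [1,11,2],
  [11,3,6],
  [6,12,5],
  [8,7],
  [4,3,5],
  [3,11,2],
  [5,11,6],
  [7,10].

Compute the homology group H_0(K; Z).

We work with the vertex ordering 1 < 2 < 3 < 4 < 5 < 6 < 7 < 8 < 9 < 10 < 11 < 12. The simplices of K, each written with vertices in increasing order, are:

  0-simplices (12): [1], [2], [3], [4], [5], [6], [7], [8], [9], [10], [11], [12]
  1-simplices (30): (30 of them)
  2-simplices (18): (18 of them)

Hence C_0 ≅ Z^12, C_1 ≅ Z^30, C_2 ≅ Z^18.

Boundary ∂_1: C_1 → C_0 sends each edge [p,q] (with p < q) to q − p. For instance
  ∂[7,8] = [8] − [7].
The resulting 12×30 matrix has rank 10, and its Smith normal form has invariant factors (1,1,1,1,1,1,1,1,1,1).

Boundary ∂_2: C_2 → C_1 sends each 2-simplex [p,q,r] to [q,r] − [p,r] + [p,q]. For instance
  ∂[3,5,12] = [5,12] − [3,12] + [3,5],
  ∂[1,2,11] = [2,11] − [1,11] + [1,2].
As a 30×18 matrix over Z this has rank 18, with invariant factors (1,1,1,1,1,1,1,1,1,1,1,1,1,1,1,1,1,2).

Computing H_k = (kernel of ∂_k) / (image of ∂_{k+1}):

  H_0: rank C_0 − rank ∂_1 = 12 − 10 = 2, and the invariant factors of ∂_1 are all 1, so H_0 ≅ Z^2.

H_0 ≅ Z^2.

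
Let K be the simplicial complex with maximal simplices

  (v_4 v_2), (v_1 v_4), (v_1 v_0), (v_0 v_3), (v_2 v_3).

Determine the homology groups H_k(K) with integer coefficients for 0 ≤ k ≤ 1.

H_0 ≅ Z,  H_1 ≅ Z.

K has 5 vertices, 5 edges.
rank ∂_0 = 0, rank ∂_1 = 4 ⇒ b_0 = 5 − 0 − 4 = 1; all invariant factors of ∂_1 are 1 so no torsion. So H_0 ≅ Z.
rank ∂_1 = 4, rank ∂_2 = 0 ⇒ b_1 = 5 − 4 − 0 = 1. So H_1 ≅ Z.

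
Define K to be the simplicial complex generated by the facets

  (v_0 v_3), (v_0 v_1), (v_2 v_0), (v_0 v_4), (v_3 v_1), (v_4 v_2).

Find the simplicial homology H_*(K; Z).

Take the total order v_0 < v_1 < v_2 < v_3 < v_4 on the vertex set. Then K (dimension 1) consists of the simplices:

  0-simplices (5): [v_0], [v_1], [v_2], [v_3], [v_4]
  1-simplices (6): [v_0,v_1], [v_0,v_2], [v_0,v_3], [v_0,v_4], [v_1,v_3], [v_2,v_4]

Hence C_0 ≅ Z^5, C_1 ≅ Z^6.

The boundary map ∂_1: C_1 → C_0 sends each edge [p,q] (with p < q) to q − p.
The resulting 5×6 matrix has rank 4, and its Smith normal form has invariant factors (1,1,1,1).

From H_k ≅ ker(∂_k) / im(∂_{k+1}) we obtain:

  H_0: rank C_0 − rank ∂_1 = 5 − 4 = 1, and the invariant factors of ∂_1 are all 1, so H_0 ≅ Z.
  H_1: rank ker ∂_1 − rank ∂_2 = (6 − 4) − 0 = 2, and there is no ∂_2, so H_1 ≅ Z^2.

As a check, the Euler characteristic is 5 − 6 = -1, which agrees with 1 − 2 = -1.

H_0 = Z,  H_1 = Z^2.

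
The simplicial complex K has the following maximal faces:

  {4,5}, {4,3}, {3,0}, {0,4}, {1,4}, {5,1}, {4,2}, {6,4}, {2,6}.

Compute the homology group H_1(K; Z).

H_1 = Z^3.

We work with the vertex ordering 0 < 1 < 2 < 3 < 4 < 5 < 6. The simplices of K, each written with vertices in increasing order, are:

  0-simplices (7): [0], [1], [2], [3], [4], [5], [6]
  1-simplices (9): [0,3], [0,4], [1,4], [1,5], [2,4], [2,6], [3,4], [4,5], [4,6]

Hence C_0 ≅ Z^7, C_1 ≅ Z^9.

The boundary map ∂_1: C_1 → C_0 sends each edge [p,q] (with p < q) to q − p.
As a 7×9 matrix over Z this has rank 6, with invariant factors (1,1,1,1,1,1).

Now H_k = ker ∂_k / im ∂_{k+1}, so:

  H_1: rank ker ∂_1 − rank ∂_2 = (9 − 6) − 0 = 3, and there is no ∂_2, so H_1 ≅ Z^3.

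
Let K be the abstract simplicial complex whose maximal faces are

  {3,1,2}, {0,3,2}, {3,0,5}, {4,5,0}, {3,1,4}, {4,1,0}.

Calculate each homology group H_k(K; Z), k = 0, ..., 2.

H_0 = Z,  H_1 = Z,  H_2 = 0.

K has 6 vertices, 12 edges, 6 triangles.
rank ∂_0 = 0, rank ∂_1 = 5 ⇒ b_0 = 6 − 0 − 5 = 1; all invariant factors of ∂_1 are 1 so no torsion. So H_0 = Z.
rank ∂_1 = 5, rank ∂_2 = 6 ⇒ b_1 = 12 − 5 − 6 = 1; all invariant factors of ∂_2 are 1 so no torsion. So H_1 = Z.
rank ∂_2 = 6, rank ∂_3 = 0 ⇒ b_2 = 6 − 6 − 0 = 0. So H_2 = 0.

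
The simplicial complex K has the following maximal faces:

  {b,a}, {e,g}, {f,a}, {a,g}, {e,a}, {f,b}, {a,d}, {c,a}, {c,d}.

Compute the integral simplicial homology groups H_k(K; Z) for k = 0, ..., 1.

H_0 ≅ Z,  H_1 ≅ Z^3.

Order the vertices as a < b < c < d < e < f < g. Listing each simplex with vertices in this order, K has dimension 1 with simplices:

  0-simplices (7): a, b, c, d, e, f, g
  1-simplices (9): ab, ac, ad, ae, af, ag, bf, cd, eg

Hence C_0 ≅ Z^7, C_1 ≅ Z^9.

Boundary ∂_1: C_1 → C_0 is given by ∂[p,q] = [q] − [p].
This gives a 7×9 integer matrix of rank 6; reducing to Smith normal form yields diagonal entries (1,1,1,1,1,1).

Computing H_k = (kernel of ∂_k) / (image of ∂_{k+1}):

  H_0: rank C_0 − rank ∂_1 = 7 − 6 = 1, and the invariant factors of ∂_1 are all 1, so H_0 ≅ Z.
  H_1: rank ker ∂_1 − rank ∂_2 = (9 − 6) − 0 = 3, and there is no ∂_2, so H_1 ≅ Z^3.

(K is a triangulation of a wedge of 3 circles.)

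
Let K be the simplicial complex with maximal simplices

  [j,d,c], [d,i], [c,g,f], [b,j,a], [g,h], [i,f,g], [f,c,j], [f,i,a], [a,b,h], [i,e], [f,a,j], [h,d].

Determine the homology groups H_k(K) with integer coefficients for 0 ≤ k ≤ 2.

Fix the vertex order a < b < c < d < e < f < g < h < i < j and write every simplex with vertices in increasing order. Then dim K = 2 and the simplices of K are:

  0-simplices (10): a, b, c, d, e, f, g, h, i, j
  1-simplices (20): ab, af, ah, ai, aj, bh, bj, cd, cf, cg, cj, dh, di, dj, ei, fg, fi, fj, gh, gi
  2-simplices (8): abh, abj, afi, afj, cdj, cfg, cfj, fgi

giving chain groups C_0 ≅ Z^10, C_1 ≅ Z^20, C_2 ≅ Z^8.

The boundary map ∂_1: C_1 → C_0 sends each edge [p,q] (with p < q) to q − p. For instance
  ∂ei = i − e.
The resulting 10×20 matrix has rank 9, and its Smith normal form has invariant factors (1,1,1,1,1,1,1,1,1).

Boundary ∂_2: C_2 → C_1 maps a triangle to the signed sum of its edges. For instance
  ∂cdj = dj − cj + cd,
  ∂afj = fj − aj + af.
This gives a 20×8 integer matrix of rank 8; reducing to Smith normal form yields diagonal entries (1,1,1,1,1,1,1,1).

Now H_k = ker ∂_k / im ∂_{k+1}, so:

  H_0: rank C_0 − rank ∂_1 = 10 − 9 = 1, and the invariant factors of ∂_1 are all 1, so H_0 ≅ Z.
  H_1: rank ker ∂_1 − rank ∂_2 = (20 − 9) − 8 = 3, and the invariant factors of ∂_2 are all 1, so H_1 ≅ Z^3.
  H_2: rank ker ∂_2 − rank ∂_3 = (8 − 8) − 0 = 0, and there is no ∂_3, so H_2 ≅ 0.

As a check, the Euler characteristic is 10 − 20 + 8 = -2, which agrees with 1 − 3 + 0 = -2.

H_0 ≅ Z,  H_1 ≅ Z^3,  H_2 = 0.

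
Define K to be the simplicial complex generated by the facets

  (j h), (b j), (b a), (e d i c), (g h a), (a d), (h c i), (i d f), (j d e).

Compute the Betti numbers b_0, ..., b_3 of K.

b_0 = 1, b_1 = 3, b_2 = 0, b_3 = 0.

We work with the vertex ordering a < b < c < d < e < f < g < h < i < j. The simplices of K, each written with vertices in increasing order, are:

  0-simplices (10): a, b, c, d, e, f, g, h, i, j
  1-simplices (19): ab, ad, ag, ah, bj, cd, ce, ch, ci, de, df, di, dj, ei, ej, fi, gh, hi, hj
  2-simplices (8): agh, cde, cdi, cei, chi, dei, dej, dfi
  3-simplices (1): cdei

Hence C_0 ≅ Z^10, C_1 ≅ Z^19, C_2 ≅ Z^8, C_3 ≅ Z^1.

∂_1: C_1 → C_0 maps an edge to its endpoints' difference, ∂[p,q] = q − p. For instance
  ∂ag = g − a.
The resulting 10×19 matrix has rank 9, and its Smith normal form has invariant factors (1,1,1,1,1,1,1,1,1).

∂_2: C_2 → C_1 acts by ∂[p,q,r] = [q,r] − [p,r] + [p,q]. For instance
  ∂dej = ej − dj + de,
  ∂dei = ei − di + de.
As a 19×8 matrix over Z this has rank 7, with invariant factors (1,1,1,1,1,1,1).

Boundary ∂_3: C_3 → C_2 sends each 3-simplex σ to the alternating sum Σ_i (−1)^i (σ with its i-th vertex removed). For instance
  ∂cdei = dei − cei + cdi − cde.
The resulting 8×1 matrix has rank 1, and its Smith normal form has invariant factors (1).

From H_k ≅ ker(∂_k) / im(∂_{k+1}) we obtain:

  H_0: rank C_0 − rank ∂_1 = 10 − 9 = 1, and the invariant factors of ∂_1 are all 1, so H_0 = Z.
  H_1: rank ker ∂_1 − rank ∂_2 = (19 − 9) − 7 = 3, and the invariant factors of ∂_2 are all 1, so H_1 = Z^3.
  H_2: rank ker ∂_2 − rank ∂_3 = (8 − 7) − 1 = 0, and the invariant factors of ∂_3 are all 1, so H_2 = 0.
  H_3: rank ker ∂_3 − rank ∂_4 = (1 − 1) − 0 = 0, and there is no ∂_4, so H_3 = 0.

Hence the Betti numbers are b_0 = 1, b_1 = 3, b_2 = 0, b_3 = 0.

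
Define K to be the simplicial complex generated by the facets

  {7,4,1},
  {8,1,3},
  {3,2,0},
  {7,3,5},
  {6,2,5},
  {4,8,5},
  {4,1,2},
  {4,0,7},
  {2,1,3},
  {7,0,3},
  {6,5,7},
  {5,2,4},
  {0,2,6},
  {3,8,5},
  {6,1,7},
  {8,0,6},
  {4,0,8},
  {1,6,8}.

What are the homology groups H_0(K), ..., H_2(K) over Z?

Fix the vertex order 0 < 1 < 2 < 3 < 4 < 5 < 6 < 7 < 8 and write every simplex with vertices in increasing order. Then dim K = 2 and the simplices of K are:

  0-simplices (9): [0], [1], [2], [3], [4], [5], [6], [7], [8]
  1-simplices (27): (27 of them)
  2-simplices (18): [0,2,3], [0,2,6], [0,3,7], [0,4,7], [0,4,8], [0,6,8], [1,2,3], [1,2,4], [1,3,8], [1,4,7], [1,6,7], [1,6,8], [2,4,5], [2,5,6], [3,5,7], [3,5,8], [4,5,8], [5,6,7]

so the chain groups are C_0 ≅ Z^9, C_1 ≅ Z^27, C_2 ≅ Z^18.

Boundary ∂_1: C_1 → C_0 is given by ∂[p,q] = [q] − [p]. For instance
  ∂[4,7] = [7] − [4].
The 9×27 boundary matrix has rank 8 and Smith normal form diag(1,1,1,1,1,1,1,1).

The boundary map ∂_2: C_2 → C_1 acts by ∂[p,q,r] = [q,r] − [p,r] + [p,q]. For instance
  ∂[1,2,4] = [2,4] − [1,4] + [1,2],
  ∂[0,6,8] = [6,8] − [0,8] + [0,6].
This gives a 27×18 integer matrix of rank 17; reducing to Smith normal form yields diagonal entries (1,1,1,1,1,1,1,1,1,1,1,1,1,1,1,1,1).

Computing H_k = (kernel of ∂_k) / (image of ∂_{k+1}):

  H_0: rank C_0 − rank ∂_1 = 9 − 8 = 1, and the invariant factors of ∂_1 are all 1, so H_0 ≅ Z.
  H_1: rank ker ∂_1 − rank ∂_2 = (27 − 8) − 17 = 2, and the invariant factors of ∂_2 are all 1, so H_1 ≅ Z^2.
  H_2: rank ker ∂_2 − rank ∂_3 = (18 − 17) − 0 = 1, and there is no ∂_3, so H_2 ≅ Z.

H_0 ≅ Z,  H_1 ≅ Z^2,  H_2 ≅ Z.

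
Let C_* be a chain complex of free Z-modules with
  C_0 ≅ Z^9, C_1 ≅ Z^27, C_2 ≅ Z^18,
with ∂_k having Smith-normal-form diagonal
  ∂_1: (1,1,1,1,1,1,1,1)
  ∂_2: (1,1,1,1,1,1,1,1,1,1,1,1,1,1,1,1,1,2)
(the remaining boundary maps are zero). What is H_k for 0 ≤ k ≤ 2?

H_0 ≅ Z,  H_1 ≅ Z ⊕ Z/2,  H_2 = 0.

H_0: b_0 = 9 − 0 − 8 = 1; torsion from ∂_1 factors > 1: none. So H_0 ≅ Z.
H_1: b_1 = 27 − 8 − 18 = 1; torsion from ∂_2 factors > 1: [2]. So H_1 ≅ Z ⊕ Z/2.
H_2: b_2 = 18 − 18 − 0 = 0; torsion from ∂_3 factors > 1: none. So H_2 ≅ 0.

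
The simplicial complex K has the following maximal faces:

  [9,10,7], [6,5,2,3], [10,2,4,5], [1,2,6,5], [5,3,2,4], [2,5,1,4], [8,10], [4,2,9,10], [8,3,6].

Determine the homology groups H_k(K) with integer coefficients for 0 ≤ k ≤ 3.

H_0 = Z,  H_1 = Z,  H_2 = 0,  H_3 = 0.

Order the vertices as 1 < 2 < 3 < 4 < 5 < 6 < 7 < 8 < 9 < 10. Listing each simplex with vertices in this order, K has dimension 3 with simplices:

  0-simplices (10): [1], [2], [3], [4], [5], [6], [7], [8], [9], [10]
  1-simplices (24): (24 of them)
  2-simplices (20): (20 of them)
  3-simplices (6): [1,2,4,5], [1,2,5,6], [2,3,4,5], [2,3,5,6], [2,4,5,10], [2,4,9,10]

so the chain groups are C_0 ≅ Z^10, C_1 ≅ Z^24, C_2 ≅ Z^20, C_3 ≅ Z^6.

∂_1: C_1 → C_0 sends each edge [p,q] (with p < q) to q − p. For instance
  ∂[1,4] = [4] − [1].
This gives a 10×24 integer matrix of rank 9; reducing to Smith normal form yields diagonal entries (1,1,1,1,1,1,1,1,1).

Boundary ∂_2: C_2 → C_1 maps a triangle to the signed sum of its edges. For instance
  ∂[1,2,4] = [2,4] − [1,4] + [1,2],
  ∂[1,2,5] = [2,5] − [1,5] + [1,2].
The resulting 24×20 matrix has rank 14, and its Smith normal form has invariant factors (1,1,1,1,1,1,1,1,1,1,1,1,1,1).

The boundary map ∂_3: C_3 → C_2 sends each 3-simplex σ to the alternating sum Σ_i (−1)^i (σ with its i-th vertex removed). For instance
  ∂[2,3,5,6] = [3,5,6] − [2,5,6] + [2,3,6] − [2,3,5],
  ∂[2,4,5,10] = [4,5,10] − [2,5,10] + [2,4,10] − [2,4,5].
The resulting 20×6 matrix has rank 6, and its Smith normal form has invariant factors (1,1,1,1,1,1).

Now H_k = ker ∂_k / im ∂_{k+1}, so:

  H_0: rank C_0 − rank ∂_1 = 10 − 9 = 1, and the invariant factors of ∂_1 are all 1, so H_0 = Z.
  H_1: rank ker ∂_1 − rank ∂_2 = (24 − 9) − 14 = 1, and the invariant factors of ∂_2 are all 1, so H_1 = Z.
  H_2: rank ker ∂_2 − rank ∂_3 = (20 − 14) − 6 = 0, and the invariant factors of ∂_3 are all 1, so H_2 = 0.
  H_3: rank ker ∂_3 − rank ∂_4 = (6 − 6) − 0 = 0, and there is no ∂_4, so H_3 = 0.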